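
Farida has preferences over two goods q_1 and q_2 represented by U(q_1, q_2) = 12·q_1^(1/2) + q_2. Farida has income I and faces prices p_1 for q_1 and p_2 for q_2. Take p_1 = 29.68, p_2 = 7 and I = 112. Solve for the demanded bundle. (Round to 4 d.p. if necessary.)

MU_q_1 = 6/√q_1, MU_q_2 = 1. Tangency: 6/√q_1 = p_1/p_2.
Solve: √q_1 = 6·p_2/p_1, so q_1*(p_1,p_2) = (6·p_2/p_1)², and q_2* = (I − p_1·q_1*)/p_2.
Plugging in: q_1* = (6·7/29.68)² = 2.0025, q_2* = 7.5094.

q_1* = 2.0025, q_2* = 7.5094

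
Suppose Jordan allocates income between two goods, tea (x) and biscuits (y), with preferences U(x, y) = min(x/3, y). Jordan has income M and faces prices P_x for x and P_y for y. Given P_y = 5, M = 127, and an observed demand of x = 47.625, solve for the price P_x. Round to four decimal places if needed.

Leontief preferences: the optimum is at the kink where x/3 = y/1, i.e. y = (1/3)·x.
Budget: P_x·x + P_y·(1/3)·x = M, so (3·P_x + P_y)·x = 3·M.
Demand: x*(P_x,P_y,M) = 3·M/(3·P_x + P_y), y* = M/(3·P_x + P_y).
Set x* = 47.625 in the demand function and solve for P_x: P_x = 1.

P_x = 1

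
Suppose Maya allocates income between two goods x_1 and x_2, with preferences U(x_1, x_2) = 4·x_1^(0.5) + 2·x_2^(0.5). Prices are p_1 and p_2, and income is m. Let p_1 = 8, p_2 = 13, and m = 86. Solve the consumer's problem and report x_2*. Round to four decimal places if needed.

From the CES first-order condition, 2·(x_2/x_1)^(0.5) = p_1/p_2.
Hence x_2/x_1 = ((1/2)·p_1/p_2)^(1/(0.5)), i.e. raised to the 2 power.
With the ratio pinned down, the budget gives x_1* = m/(p_1 + p_2·(x_2/x_1)) and x_2* = (x_2/x_1)·x_1*.
Numerically x_2/x_1 = 0.094675, so x_1* = 86/(8 + 13·0.094675) = 9.3167 and x_2* = 0.094675·9.3167 = 0.8821.

x_2* = 0.8821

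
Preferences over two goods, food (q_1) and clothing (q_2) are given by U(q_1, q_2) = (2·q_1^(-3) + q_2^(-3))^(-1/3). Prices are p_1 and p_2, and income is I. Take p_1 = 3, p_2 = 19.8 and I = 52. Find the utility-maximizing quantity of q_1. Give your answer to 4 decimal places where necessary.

MRS = MU_q_1/MU_q_2 = 2·(q_2/q_1)^(4). Set equal to p_1/p_2.
Solve for the ratio: q_2/q_1 = [(1/2)·p_1/p_2]^(0.25).
With the ratio pinned down, the budget gives q_1* = I/(p_1 + p_2·(q_2/q_1)) and q_2* = (q_2/q_1)·q_1*.
Numerically q_2/q_1 = 0.524634, so q_1* = 52/(3 + 19.8·0.524634) = 3.8841.

q_1* = 3.8841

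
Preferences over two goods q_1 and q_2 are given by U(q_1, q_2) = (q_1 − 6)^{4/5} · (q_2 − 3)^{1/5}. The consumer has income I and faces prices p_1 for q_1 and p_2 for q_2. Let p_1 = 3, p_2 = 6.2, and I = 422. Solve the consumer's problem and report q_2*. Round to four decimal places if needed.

Let q_1' = q_1−6, q_2' = q_2−3. MRS = 4·q_2'/q_1' = p_1/p_2.
Substituting into the budget: q_1* = 6 + 0.8·(I − 6·p_1 − 3·p_2)/p_1, and q_2* = 3 + 0.2·(…)/p_2.
Discretionary income = 422 − 6·3 − 3·6.2 = 385.4; q_2* = 3 + 0.2·385.4/6.2 = 15.4323.

q_2* = 15.4323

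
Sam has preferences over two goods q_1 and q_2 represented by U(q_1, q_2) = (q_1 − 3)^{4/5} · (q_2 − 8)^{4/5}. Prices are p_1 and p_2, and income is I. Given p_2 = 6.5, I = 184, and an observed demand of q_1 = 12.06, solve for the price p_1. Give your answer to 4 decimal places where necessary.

Let q_1' = q_1−3, q_2' = q_2−8. MRS = q_2'/q_1' = p_1/p_2.
Substituting into the budget: q_1* = 3 + 0.5·(I − 3·p_1 − 8·p_2)/p_1, and q_2* = 8 + 0.5·(…)/p_2.
Set q_1* = 12.06 in the demand function and solve for p_1: p_1 = 6.25.

p_1 = 6.25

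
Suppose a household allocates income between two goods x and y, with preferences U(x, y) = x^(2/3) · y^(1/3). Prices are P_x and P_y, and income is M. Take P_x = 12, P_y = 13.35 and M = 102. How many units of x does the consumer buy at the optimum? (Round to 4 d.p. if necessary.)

x* = 5.6667

The MRS is 2·y/x. Set MRS = P_x/P_y.
So 2/3·P_y·y = 1/3·P_x·x; combined with the budget, a share 2/3 of income goes to x.
Demand: x*(P_x,P_y,M) = 2/3·M/P_x and y* = 1/3·M/P_y.
At P_x=12, P_y=13.35, M=102: x* = 2/3·102/12 = 5.6667.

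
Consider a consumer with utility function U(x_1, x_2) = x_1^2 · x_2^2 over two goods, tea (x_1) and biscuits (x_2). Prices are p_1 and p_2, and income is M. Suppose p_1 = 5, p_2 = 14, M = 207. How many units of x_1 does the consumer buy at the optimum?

x_1* = 20.7

MU_x_1/MU_x_2 = (2·x_2)/(2·x_1); tangency sets this equal to p_1/p_2.
Rearranging, p_2·x_2 = p_1·x_1. Substituting into the budget gives p_1·x_1·(1 + 1) = M.
Demand: x_1*(p_1,p_2,M) = 0.5·M/p_1 and x_2* = 0.5·M/p_2.
At p_1=5, p_2=14, M=207: x_1* = 0.5·207/5 = 20.7.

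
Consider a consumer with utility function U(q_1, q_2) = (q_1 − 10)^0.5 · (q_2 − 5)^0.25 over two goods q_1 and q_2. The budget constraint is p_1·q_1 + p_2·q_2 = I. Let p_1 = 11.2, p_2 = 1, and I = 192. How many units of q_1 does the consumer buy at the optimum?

Let q_1' = q_1−10, q_2' = q_2−5. MRS = 2·q_2'/q_1' = p_1/p_2.
Substituting into the budget: q_1* = 10 + 2/3·(I − 10·p_1 − 5·p_2)/p_1, and q_2* = 5 + 1/3·(…)/p_2.
Discretionary income = 192 − 10·11.2 − 5·1 = 75; q_1* = 10 + 2/3·75/11.2 = 14.4643.

q_1* = 14.4643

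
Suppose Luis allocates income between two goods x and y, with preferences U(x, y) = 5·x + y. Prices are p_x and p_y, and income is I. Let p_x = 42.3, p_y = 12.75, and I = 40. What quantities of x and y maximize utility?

x* = 0.9456, y* = 0

Perfect substitutes: compare marginal utility per dollar. 5/p_x vs 1/p_y → 0.1182 vs 0.0784.
x gives more utility per dollar, so spend all income on x: x* = I/p_x, y* = 0.
Numerically: x* = 0.9456, y* = 0.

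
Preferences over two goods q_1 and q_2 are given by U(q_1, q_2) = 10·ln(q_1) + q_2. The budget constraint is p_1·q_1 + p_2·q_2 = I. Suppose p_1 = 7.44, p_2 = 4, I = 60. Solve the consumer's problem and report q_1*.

So q_1*(p_1,p_2) = 10·p_2/p_1, independent of income; and q_2* = (I − 10·p_2)/p_2.
At the given prices: q_1* = 10·4/7.44 = 5.3763.

q_1* = 5.3763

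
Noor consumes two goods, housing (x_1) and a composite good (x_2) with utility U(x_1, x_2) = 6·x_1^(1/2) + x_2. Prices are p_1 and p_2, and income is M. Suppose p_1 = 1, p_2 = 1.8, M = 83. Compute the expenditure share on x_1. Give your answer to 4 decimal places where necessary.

Thus x_1* = (3·p_2/p_1)² — independent of M — with the rest of income spent on x_2.
Plugging in: x_1* = (3·1.8/1)² = 29.16, x_2* = 29.9111.
Expenditure on x_1: 1·29.16 = 29.16; share = 0.3513.

share on x_1 = 0.3513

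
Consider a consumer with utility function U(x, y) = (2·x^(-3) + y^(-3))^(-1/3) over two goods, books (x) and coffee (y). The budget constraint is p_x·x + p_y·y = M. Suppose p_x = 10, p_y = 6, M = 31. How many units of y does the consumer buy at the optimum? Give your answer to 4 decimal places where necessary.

Numerically y/x = 0.955443, so x* = 31/(10 + 6·0.955443) = 1.9704 and y* = 0.955443·1.9704 = 1.8826.

y* = 1.8826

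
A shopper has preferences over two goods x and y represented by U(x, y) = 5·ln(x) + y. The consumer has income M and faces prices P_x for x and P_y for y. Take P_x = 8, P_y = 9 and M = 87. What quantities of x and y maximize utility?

MU_x = 5/x, MU_y = 1. Tangency: 5/x = P_x/P_y.
So x*(P_x,P_y) = 5·P_y/P_x, independent of income; and y* = (M − 5·P_y)/P_y.
At the given prices: x* = 5·9/8 = 5.625, and y* = 4.6667.

x* = 5.625, y* = 4.6667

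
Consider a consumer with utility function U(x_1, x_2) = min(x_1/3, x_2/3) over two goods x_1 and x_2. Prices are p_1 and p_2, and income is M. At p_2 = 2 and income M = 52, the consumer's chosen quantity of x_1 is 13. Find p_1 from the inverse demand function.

With perfect complements, no substitution: consume in ratio x_1:x_2 = 3:3.
Budget: p_1·x_1 + p_2·x_1 = M, so (3·p_1 + 3·p_2)·x_1 = 3·M.
Demand: x_1*(p_1,p_2,M) = 3·M/(3·p_1 + 3·p_2), x_2* = 3·M/(3·p_1 + 3·p_2).
Set x_1* = 13 in the demand function and solve for p_1: p_1 = 2.

p_1 = 2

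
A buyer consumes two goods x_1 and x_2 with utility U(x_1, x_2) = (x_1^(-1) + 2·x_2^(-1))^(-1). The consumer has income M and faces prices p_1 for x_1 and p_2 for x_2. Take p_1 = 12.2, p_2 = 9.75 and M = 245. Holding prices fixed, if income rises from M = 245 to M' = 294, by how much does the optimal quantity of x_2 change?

Δx_2* = 2.8061

From the CES first-order condition, (1/2)·(x_2/x_1)^(2) = p_1/p_2.
Hence x_2/x_1 = (2·p_1/p_2)^(1/(2)), i.e. raised to the 0.5 power.
Substitute x_2 = (x_2/x_1)·x_1 into the budget: x_1* = M/(p_1 + p_2·(x_2/x_1)).
Numerically x_2/x_1 = 1.581949, so x_1* = 245/(12.2 + 9.75·1.581949) = 8.8691 and x_2* = 1.581949·8.8691 = 14.0305.
At M' = 294: x_2* = 16.8366. Change: 16.8366 − 14.0305 = 2.8061.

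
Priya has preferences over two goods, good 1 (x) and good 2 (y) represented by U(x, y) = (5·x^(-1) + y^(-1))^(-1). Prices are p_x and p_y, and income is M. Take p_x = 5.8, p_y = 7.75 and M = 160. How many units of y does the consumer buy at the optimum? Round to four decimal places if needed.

MU_x ∝ 5·x^(-2), MU_y ∝ y^(-2), so MRS = 5·(y/x)^(2) = p_x/p_y.
Hence y/x = ((1/5)·p_x/p_y)^(1/(2)), i.e. raised to the 0.5 power.
Substitute y = (y/x)·x into the budget: x* = M/(p_x + p_y·(y/x)).
Numerically y/x = 0.386882, so x* = 160/(5.8 + 7.75·0.386882) = 18.1853 and y* = 0.386882·18.1853 = 7.0355.

y* = 7.0355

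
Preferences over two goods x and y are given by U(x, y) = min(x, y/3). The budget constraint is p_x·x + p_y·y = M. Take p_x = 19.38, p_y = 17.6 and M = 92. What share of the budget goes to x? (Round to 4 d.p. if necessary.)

With perfect complements, no substitution: consume in ratio x:y = 1:3.
Budget: p_x·x + p_y·3·x = M, so (p_x + 3·p_y)·x = M.
Demand: x*(p_x,p_y,M) = M/(p_x + 3·p_y), y* = 3·M/(p_x + 3·p_y).
Here 19.38 + 3·17.6 = 72.18, giving x* = 1.2746 and y* = 3.8238.
Expenditure on x: 19.38·1.2746 = 24.7016; share = 0.2685.

share on x = 0.2685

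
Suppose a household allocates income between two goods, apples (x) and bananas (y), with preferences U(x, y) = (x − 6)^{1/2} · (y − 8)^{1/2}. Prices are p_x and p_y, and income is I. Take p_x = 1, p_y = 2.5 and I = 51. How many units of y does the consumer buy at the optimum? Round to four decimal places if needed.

This is Cobb-Douglas in (x−6, y−8): tangency gives 0.5·p_y·(y−8) = 0.5·p_x·(x−6).
After buying the subsistence bundle (6, 8), a share 0.5 of the remaining income goes to x: x* = 6 + 0.5·(I − 6p_x − 8p_y)/p_x.
Discretionary income = 51 − 6·1 − 8·2.5 = 25; y* = 8 + 0.5·25/2.5 = 13.

y* = 13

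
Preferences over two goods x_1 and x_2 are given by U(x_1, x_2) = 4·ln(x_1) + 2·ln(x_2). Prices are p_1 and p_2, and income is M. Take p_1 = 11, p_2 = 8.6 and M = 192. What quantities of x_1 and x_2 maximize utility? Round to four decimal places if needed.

x_1* = 11.6364, x_2* = 7.4419

Demand: x_1*(p_1,p_2,M) = 2/3·M/p_1 and x_2* = 1/3·M/p_2.
At p_1=11, p_2=8.6, M=192: x_1* = 2/3·192/11 = 11.6364, x_2* = 7.4419.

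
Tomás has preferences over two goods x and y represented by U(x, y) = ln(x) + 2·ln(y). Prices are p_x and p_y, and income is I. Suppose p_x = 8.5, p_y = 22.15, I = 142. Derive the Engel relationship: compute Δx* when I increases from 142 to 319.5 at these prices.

Δx* = 6.9608

Demand: x*(p_x,p_y,I) = 1/3·I/p_x and y* = 2/3·I/p_y.
At p_x=8.5, p_y=22.15, I=142: x* = 1/3·142/8.5 = 5.5686.
At I' = 319.5: x* = 12.5294. Change: 12.5294 − 5.5686 = 6.9608.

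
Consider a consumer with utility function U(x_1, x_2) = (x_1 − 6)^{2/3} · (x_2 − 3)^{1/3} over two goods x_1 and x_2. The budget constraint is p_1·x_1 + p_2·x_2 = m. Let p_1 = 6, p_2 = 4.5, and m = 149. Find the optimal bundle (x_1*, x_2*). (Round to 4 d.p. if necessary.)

x_1* = 17.0556, x_2* = 10.3704

MRS = 2·(x_2−3)/(x_1−6). Tangency with p_1/p_2 gives x_2−3 = (1/2)·(p_1/p_2)·(x_1−6).
Substituting into the budget: x_1* = 6 + 2/3·(m − 6·p_1 − 3·p_2)/p_1, and x_2* = 3 + 1/3·(…)/p_2.
Discretionary income = 149 − 6·6 − 3·4.5 = 99.5; x_1* = 6 + 2/3·99.5/6 = 17.0556; x_2* = 3 + 1/3·99.5/4.5 = 10.3704.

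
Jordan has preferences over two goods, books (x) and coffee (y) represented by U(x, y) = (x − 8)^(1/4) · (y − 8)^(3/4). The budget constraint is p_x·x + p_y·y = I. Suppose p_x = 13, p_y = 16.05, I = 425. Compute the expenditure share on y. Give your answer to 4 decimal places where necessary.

share on y = 0.642

This is Cobb-Douglas in (x−8, y−8): tangency gives 0.25·p_y·(y−8) = 0.75·p_x·(x−8).
Substituting into the budget: x* = 8 + 0.25·(I − 8·p_x − 8·p_y)/p_x, and y* = 8 + 0.75·(…)/p_y.
Discretionary income = 425 − 8·13 − 8·16.05 = 192.6; x* = 8 + 0.25·192.6/13 = 11.7038; y* = 8 + 0.75·192.6/16.05 = 17.
Expenditure on y: 16.05·17 = 272.85; share = 0.642.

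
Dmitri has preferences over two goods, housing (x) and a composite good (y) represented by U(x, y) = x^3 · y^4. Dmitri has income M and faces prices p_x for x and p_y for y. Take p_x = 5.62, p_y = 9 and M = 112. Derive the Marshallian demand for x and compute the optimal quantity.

At p_x=5.62, p_y=9, M=112: x* = 3/7·112/5.62 = 8.5409.

x* = 8.5409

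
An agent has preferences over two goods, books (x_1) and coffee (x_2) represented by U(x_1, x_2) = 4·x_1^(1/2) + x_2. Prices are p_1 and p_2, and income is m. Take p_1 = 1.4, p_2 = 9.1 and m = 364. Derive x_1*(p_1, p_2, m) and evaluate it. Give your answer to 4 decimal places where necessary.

MU_x_1 = 2/√x_1, MU_x_2 = 1. Tangency: 2/√x_1 = p_1/p_2.
Solve: √x_1 = 2·p_2/p_1, so x_1*(p_1,p_2) = (2·p_2/p_1)², and x_2* = (m − p_1·x_1*)/p_2.
Plugging in: x_1* = (2·9.1/1.4)² = 169.

x_1* = 169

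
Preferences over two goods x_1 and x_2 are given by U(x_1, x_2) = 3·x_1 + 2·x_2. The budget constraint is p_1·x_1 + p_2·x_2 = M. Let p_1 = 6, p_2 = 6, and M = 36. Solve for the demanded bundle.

Numerically: x_1* = 6, x_2* = 0.

x_1* = 6, x_2* = 0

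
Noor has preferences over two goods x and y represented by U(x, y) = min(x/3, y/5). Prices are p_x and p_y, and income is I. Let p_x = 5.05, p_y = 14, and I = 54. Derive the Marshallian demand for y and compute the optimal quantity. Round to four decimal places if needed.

y* = 3.1709

With perfect complements, no substitution: consume in ratio x:y = 3:5.
Budget: p_x·x + p_y·(5/3)·x = I, so (3·p_x + 5·p_y)·x = 3·I.
Demand: x*(p_x,p_y,I) = 3·I/(3·p_x + 5·p_y), y* = 5·I/(3·p_x + 5·p_y).
Here 3·5.05 + 5·14 = 85.15, giving y* = 3.1709.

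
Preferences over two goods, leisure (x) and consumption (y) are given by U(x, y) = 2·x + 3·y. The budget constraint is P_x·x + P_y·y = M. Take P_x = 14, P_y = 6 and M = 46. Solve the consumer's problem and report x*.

Perfect substitutes: compare marginal utility per dollar. 2/P_x vs 3/P_y → 0.1429 vs 0.5.
y gives more utility per dollar, so spend all income on y: y* = M/P_y, x* = 0.
Numerically: x* = 0, y* = 7.6667.

x* = 0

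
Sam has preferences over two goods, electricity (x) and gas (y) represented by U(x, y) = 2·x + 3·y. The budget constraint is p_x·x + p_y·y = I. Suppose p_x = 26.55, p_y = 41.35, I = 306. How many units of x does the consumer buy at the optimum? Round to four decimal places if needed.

x* = 11.5254

Linear utility — the consumer picks whichever good has higher MU/price: 2/26.55 = 0.0753 vs 3/41.35 = 0.0726.
x gives more utility per dollar, so spend all income on x: x* = I/p_x, y* = 0.
Numerically: x* = 11.5254, y* = 0.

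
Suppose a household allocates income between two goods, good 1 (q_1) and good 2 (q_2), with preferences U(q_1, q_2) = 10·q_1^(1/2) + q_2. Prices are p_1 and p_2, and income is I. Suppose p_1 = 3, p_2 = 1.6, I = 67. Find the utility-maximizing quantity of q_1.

Utility is quasi-linear in q_2; the FOC for q_1 is 5/√q_1 = p_1/p_2.
Solve: √q_1 = 5·p_2/p_1, so q_1*(p_1,p_2) = (5·p_2/p_1)², and q_2* = (I − p_1·q_1*)/p_2.
Plugging in: q_1* = (5·1.6/3)² = 7.1111.

q_1* = 7.1111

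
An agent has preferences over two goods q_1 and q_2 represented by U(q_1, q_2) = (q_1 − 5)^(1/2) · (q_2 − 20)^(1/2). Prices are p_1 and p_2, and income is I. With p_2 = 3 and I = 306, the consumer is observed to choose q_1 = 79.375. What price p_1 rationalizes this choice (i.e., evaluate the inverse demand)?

Let q_1' = q_1−5, q_2' = q_2−20. MRS = q_2'/q_1' = p_1/p_2.
After buying the subsistence bundle (5, 20), a share 0.5 of the remaining income goes to q_1: q_1* = 5 + 0.5·(I − 5p_1 − 20p_2)/p_1.
Set q_1* = 79.375 in the demand function and solve for p_1: p_1 = 1.6.

p_1 = 1.6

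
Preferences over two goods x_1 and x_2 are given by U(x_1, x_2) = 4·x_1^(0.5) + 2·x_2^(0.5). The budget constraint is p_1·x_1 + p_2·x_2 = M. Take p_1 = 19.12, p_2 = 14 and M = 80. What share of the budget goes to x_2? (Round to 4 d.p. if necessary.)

MRS = MU_x_1/MU_x_2 = 2·(x_2/x_1)^(0.5). Set equal to p_1/p_2.
Solve for the ratio: x_2/x_1 = [(1/2)·p_1/p_2]^(2).
Substitute x_2 = (x_2/x_1)·x_1 into the budget: x_1* = M/(p_1 + p_2·(x_2/x_1)).
Numerically x_2/x_1 = 0.466294, so x_1* = 80/(19.12 + 14·0.466294) = 3.1191 and x_2* = 0.466294·3.1191 = 1.4544.
Expenditure on x_2: 14·1.4544 = 20.3621; share = 0.2545.

share on x_2 = 0.2545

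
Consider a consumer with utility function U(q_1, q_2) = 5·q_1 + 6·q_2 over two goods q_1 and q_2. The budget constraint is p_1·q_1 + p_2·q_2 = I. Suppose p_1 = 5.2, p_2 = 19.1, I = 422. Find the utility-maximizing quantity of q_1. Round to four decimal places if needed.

Perfect substitutes: compare marginal utility per dollar. 5/p_1 vs 6/p_2 → 0.9615 vs 0.3141.
q_1 gives more utility per dollar, so spend all income on q_1: q_1* = I/p_1, q_2* = 0.
Numerically: q_1* = 81.1538, q_2* = 0.

q_1* = 81.1538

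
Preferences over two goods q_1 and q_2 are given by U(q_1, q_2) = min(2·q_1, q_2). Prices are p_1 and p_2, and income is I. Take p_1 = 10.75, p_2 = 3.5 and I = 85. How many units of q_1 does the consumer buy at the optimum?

With perfect complements, no substitution: consume in ratio q_1:q_2 = 1:2.
Budget: p_1·q_1 + p_2·2·q_1 = I, so (p_1 + 2·p_2)·q_1 = I.
Demand: q_1*(p_1,p_2,I) = I/(p_1 + 2·p_2), q_2* = 2·I/(p_1 + 2·p_2).
Here 10.75 + 2·3.5 = 17.75, giving q_1* = 4.7887.

q_1* = 4.7887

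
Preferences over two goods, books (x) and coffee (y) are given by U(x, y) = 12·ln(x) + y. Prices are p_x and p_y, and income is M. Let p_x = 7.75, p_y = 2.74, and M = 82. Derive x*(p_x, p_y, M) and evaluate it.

x* = 4.2426

Set MRS = p_x/p_y: (12/x)/1 = p_x/p_y.
So x*(p_x,p_y) = 12·p_y/p_x, independent of income; and y* = (M − 12·p_y)/p_y.
At the given prices: x* = 12·2.74/7.75 = 4.2426.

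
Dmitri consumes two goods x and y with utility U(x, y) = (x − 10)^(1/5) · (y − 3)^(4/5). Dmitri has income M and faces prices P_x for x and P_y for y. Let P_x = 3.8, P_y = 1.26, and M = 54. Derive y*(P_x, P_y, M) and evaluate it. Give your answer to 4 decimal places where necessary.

y* = 10.7587

Substituting into the budget: x* = 10 + 0.2·(M − 10·P_x − 3·P_y)/P_x, and y* = 3 + 0.8·(…)/P_y.
Discretionary income = 54 − 10·3.8 − 3·1.26 = 12.22; y* = 3 + 0.8·12.22/1.26 = 10.7587.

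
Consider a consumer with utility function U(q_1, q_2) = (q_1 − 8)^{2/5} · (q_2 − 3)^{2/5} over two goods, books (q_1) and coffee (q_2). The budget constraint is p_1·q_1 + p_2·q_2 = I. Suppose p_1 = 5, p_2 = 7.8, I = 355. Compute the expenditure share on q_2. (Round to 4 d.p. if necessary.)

share on q_2 = 0.4766

Let q_1' = q_1−8, q_2' = q_2−3. MRS = q_2'/q_1' = p_1/p_2.
Substituting into the budget: q_1* = 8 + 0.5·(I − 8·p_1 − 3·p_2)/p_1, and q_2* = 3 + 0.5·(…)/p_2.
Discretionary income = 355 − 8·5 − 3·7.8 = 291.6; q_1* = 8 + 0.5·291.6/5 = 37.16; q_2* = 3 + 0.5·291.6/7.8 = 21.6923.
Expenditure on q_2: 7.8·21.6923 = 169.2; share = 0.4766.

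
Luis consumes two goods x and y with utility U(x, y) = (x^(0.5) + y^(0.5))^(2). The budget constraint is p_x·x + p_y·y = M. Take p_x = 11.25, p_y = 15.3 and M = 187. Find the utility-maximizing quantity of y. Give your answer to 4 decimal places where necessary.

From the CES first-order condition, (y/x)^(0.5) = p_x/p_y.
Hence y/x = (p_x/p_y)^(1/(0.5)), i.e. raised to the 2 power.
With the ratio pinned down, the budget gives x* = M/(p_x + p_y·(y/x)) and y* = (y/x)·x*.
Numerically y/x = 0.540657, so x* = 187/(11.25 + 15.3·0.540657) = 9.5789 and y* = 0.540657·9.5789 = 5.1789.

y* = 5.1789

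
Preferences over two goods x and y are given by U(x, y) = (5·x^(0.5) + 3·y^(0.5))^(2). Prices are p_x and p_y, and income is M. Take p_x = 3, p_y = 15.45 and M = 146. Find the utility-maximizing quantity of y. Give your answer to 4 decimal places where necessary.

y* = 0.6174

MRS = MU_x/MU_y = (5/3)·(y/x)^(0.5). Set equal to p_x/p_y.
Hence y/x = ((3/5)·p_x/p_y)^(1/(0.5)), i.e. raised to the 2 power.
Substitute y = (y/x)·x into the budget: x* = M/(p_x + p_y·(y/x)).
Numerically y/x = 0.013573, so x* = 146/(3 + 15.45·0.013573) = 45.487 and y* = 0.013573·45.487 = 0.6174.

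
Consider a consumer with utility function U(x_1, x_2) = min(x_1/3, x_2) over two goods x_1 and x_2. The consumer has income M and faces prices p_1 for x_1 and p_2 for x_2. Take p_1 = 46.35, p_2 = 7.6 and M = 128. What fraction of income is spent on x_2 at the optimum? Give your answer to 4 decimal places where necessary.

share on x_2 = 0.0518

Leontief preferences: the optimum is at the kink where x_1/3 = x_2/1, i.e. x_2 = (1/3)·x_1.
Budget: p_1·x_1 + p_2·(1/3)·x_1 = M, so (3·p_1 + p_2)·x_1 = 3·M.
Demand: x_1*(p_1,p_2,M) = 3·M/(3·p_1 + p_2), x_2* = M/(3·p_1 + p_2).
Here 3·46.35 + 7.6 = 146.65, giving x_1* = 2.6185 and x_2* = 0.8728.
Expenditure on x_2: 7.6·0.8728 = 6.6335; share = 0.0518.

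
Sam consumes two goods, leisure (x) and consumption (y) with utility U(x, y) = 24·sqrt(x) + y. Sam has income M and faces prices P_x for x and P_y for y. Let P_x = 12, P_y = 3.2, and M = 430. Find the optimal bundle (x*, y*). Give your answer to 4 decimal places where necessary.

Utility is quasi-linear in y; the FOC for x is 12/√x = P_x/P_y.
Solve: √x = 12·P_y/P_x, so x*(P_x,P_y) = (12·P_y/P_x)², and y* = (M − P_x·x*)/P_y.
Plugging in: x* = (12·3.2/12)² = 10.24, y* = 95.975.

x* = 10.24, y* = 95.975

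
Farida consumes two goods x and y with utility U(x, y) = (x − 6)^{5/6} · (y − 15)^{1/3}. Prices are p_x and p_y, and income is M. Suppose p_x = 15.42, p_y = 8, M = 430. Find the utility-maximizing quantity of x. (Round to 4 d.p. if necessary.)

x* = 16.0741

After buying the subsistence bundle (6, 15), a share 5/7 of the remaining income goes to x: x* = 6 + 5/7·(M − 6p_x − 15p_y)/p_x.
Discretionary income = 430 − 6·15.42 − 15·8 = 217.48; x* = 6 + 5/7·217.48/15.42 = 16.0741.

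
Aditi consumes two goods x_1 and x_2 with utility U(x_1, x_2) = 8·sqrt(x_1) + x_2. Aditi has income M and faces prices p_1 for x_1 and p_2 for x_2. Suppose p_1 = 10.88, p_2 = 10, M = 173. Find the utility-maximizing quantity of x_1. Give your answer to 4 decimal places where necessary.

Set MRS = p_1/p_2: 4·x_1^(−1/2) = p_1/p_2.
Thus x_1* = (4·p_2/p_1)² — independent of M — with the rest of income spent on x_2.
Plugging in: x_1* = (4·10/10.88)² = 13.5164.

x_1* = 13.5164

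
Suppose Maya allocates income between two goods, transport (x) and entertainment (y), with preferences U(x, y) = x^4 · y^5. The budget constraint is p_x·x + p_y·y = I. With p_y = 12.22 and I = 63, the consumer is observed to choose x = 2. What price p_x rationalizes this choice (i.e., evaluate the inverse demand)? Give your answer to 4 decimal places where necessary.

p_x = 14

MU_x/MU_y = (4·y)/(5·x); tangency sets this equal to p_x/p_y.
So 4·p_y·y = 5·p_x·x; combined with the budget, a share 4/9 of income goes to x.
Demand: x*(p_x,p_y,I) = 4/9·I/p_x and y* = 5/9·I/p_y.
Set x* = 2 in the demand function and solve for p_x: p_x = 14.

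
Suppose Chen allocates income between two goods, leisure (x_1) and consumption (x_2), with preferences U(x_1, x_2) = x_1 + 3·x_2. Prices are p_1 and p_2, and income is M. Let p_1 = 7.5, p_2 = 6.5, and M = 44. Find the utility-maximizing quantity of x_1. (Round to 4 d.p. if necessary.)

Linear utility — the consumer picks whichever good has higher MU/price: 1/7.5 = 0.1333 vs 3/6.5 = 0.4615.
x_2 gives more utility per dollar, so spend all income on x_2: x_2* = M/p_2, x_1* = 0.
Numerically: x_1* = 0, x_2* = 6.7692.

x_1* = 0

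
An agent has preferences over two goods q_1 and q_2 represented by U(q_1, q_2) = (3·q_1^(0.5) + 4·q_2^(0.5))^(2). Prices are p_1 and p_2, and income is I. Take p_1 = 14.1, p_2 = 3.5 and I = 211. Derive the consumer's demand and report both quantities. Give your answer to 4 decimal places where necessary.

q_1* = 1.8335, q_2* = 52.8995

Numerically q_2/q_1 = 28.852245, so q_1* = 211/(14.1 + 3.5·28.852245) = 1.8335 and q_2* = 28.852245·1.8335 = 52.8995.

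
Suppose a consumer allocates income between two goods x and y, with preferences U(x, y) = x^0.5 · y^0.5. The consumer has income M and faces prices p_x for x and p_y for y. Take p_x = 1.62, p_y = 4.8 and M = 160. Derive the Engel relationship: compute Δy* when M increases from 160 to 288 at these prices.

MU_x/MU_y = (0.5·y)/(0.5·x); tangency sets this equal to p_x/p_y.
Rearranging, p_y·y = p_x·x. Substituting into the budget gives p_x·x·(1 + 1) = M.
Demand: x*(p_x,p_y,M) = 0.5·M/p_x and y* = 0.5·M/p_y.
At p_x=1.62, p_y=4.8, M=160: y* = 0.5·160/4.8 = 16.6667.
At M' = 288: y* = 30. Change: 30 − 16.6667 = 13.3333.

Δy* = 13.3333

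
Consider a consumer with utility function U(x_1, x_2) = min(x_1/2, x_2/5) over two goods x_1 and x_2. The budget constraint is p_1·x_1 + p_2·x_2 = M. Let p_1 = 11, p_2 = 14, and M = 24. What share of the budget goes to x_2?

share on x_2 = 0.7609

Demand: x_1*(p_1,p_2,M) = 2·M/(2·p_1 + 5·p_2), x_2* = 5·M/(2·p_1 + 5·p_2).
Here 2·11 + 5·14 = 92, giving x_1* = 0.5217 and x_2* = 1.3043.
Expenditure on x_2: 14·1.3043 = 18.2609; share = 0.7609.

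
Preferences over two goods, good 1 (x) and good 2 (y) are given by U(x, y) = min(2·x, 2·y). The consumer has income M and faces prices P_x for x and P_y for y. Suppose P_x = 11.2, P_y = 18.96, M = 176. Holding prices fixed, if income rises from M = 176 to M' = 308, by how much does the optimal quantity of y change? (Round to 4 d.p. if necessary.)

Δy* = 4.3767

Leontief preferences: the optimum is at the kink where x/2 = y/2, i.e. y = x.
Budget: P_x·x + P_y·x = M, so (2·P_x + 2·P_y)·x = 2·M.
Demand: x*(P_x,P_y,M) = 2·M/(2·P_x + 2·P_y), y* = 2·M/(2·P_x + 2·P_y).
Here 2·11.2 + 2·18.96 = 60.32, giving y* = 5.8355.
At M' = 308: y* = 10.2122. Change: 10.2122 − 5.8355 = 4.3767.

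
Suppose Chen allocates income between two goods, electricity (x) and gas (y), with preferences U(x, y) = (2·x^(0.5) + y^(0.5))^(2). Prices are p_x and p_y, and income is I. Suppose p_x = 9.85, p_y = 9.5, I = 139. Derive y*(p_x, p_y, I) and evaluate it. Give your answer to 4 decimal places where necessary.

MU_x ∝ 2·x^(-0.5), MU_y ∝ y^(-0.5), so MRS = 2·(y/x)^(0.5) = p_x/p_y.
Solve for the ratio: y/x = [(1/2)·p_x/p_y]^(2).
With the ratio pinned down, the budget gives x* = I/(p_x + p_y·(y/x)) and y* = (y/x)·x*.
Numerically y/x = 0.26876, so x* = 139/(9.85 + 9.5·0.26876) = 11.2068 and y* = 0.26876·11.2068 = 3.0119.

y* = 3.0119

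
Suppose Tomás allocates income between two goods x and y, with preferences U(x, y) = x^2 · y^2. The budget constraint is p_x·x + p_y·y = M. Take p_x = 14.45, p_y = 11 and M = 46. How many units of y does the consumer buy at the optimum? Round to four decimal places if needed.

Tangency: MRS = y/x = p_x/p_y.
So 2·p_y·y = 2·p_x·x; combined with the budget, a share 0.5 of income goes to x.
Demand: x*(p_x,p_y,M) = 0.5·M/p_x and y* = 0.5·M/p_y.
At p_x=14.45, p_y=11, M=46: y* = 0.5·46/11 = 2.0909.

y* = 2.0909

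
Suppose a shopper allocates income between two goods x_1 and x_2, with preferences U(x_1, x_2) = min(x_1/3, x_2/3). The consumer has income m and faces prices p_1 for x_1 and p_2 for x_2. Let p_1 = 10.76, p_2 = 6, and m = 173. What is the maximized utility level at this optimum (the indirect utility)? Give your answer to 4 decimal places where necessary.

With perfect complements, no substitution: consume in ratio x_1:x_2 = 3:3.
Budget: p_1·x_1 + p_2·x_1 = m, so (3·p_1 + 3·p_2)·x_1 = 3·m.
Demand: x_1*(p_1,p_2,m) = 3·m/(3·p_1 + 3·p_2), x_2* = 3·m/(3·p_1 + 3·p_2).
Here 3·10.76 + 3·6 = 50.28, giving x_1* = 10.3222 and x_2* = 10.3222.
Utility at the optimum: U(10.3222, 10.3222) = 3.4407.

V = 3.4407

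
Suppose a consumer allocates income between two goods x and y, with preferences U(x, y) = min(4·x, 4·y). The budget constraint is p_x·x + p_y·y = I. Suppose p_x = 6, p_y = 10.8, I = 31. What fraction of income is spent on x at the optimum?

share on x = 0.3571

Demand: x*(p_x,p_y,I) = 4·I/(4·p_x + 4·p_y), y* = 4·I/(4·p_x + 4·p_y).
Here 4·6 + 4·10.8 = 67.2, giving x* = 1.8452 and y* = 1.8452.
Expenditure on x: 6·1.8452 = 11.0714; share = 0.3571.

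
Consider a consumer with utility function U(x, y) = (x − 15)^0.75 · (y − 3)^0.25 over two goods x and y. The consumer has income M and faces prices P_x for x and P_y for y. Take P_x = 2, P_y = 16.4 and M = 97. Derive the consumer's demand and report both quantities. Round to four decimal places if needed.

x* = 21.675, y* = 3.2713

Let x' = x−15, y' = y−3. MRS = 3·y'/x' = P_x/P_y.
Substituting into the budget: x* = 15 + 0.75·(M − 15·P_x − 3·P_y)/P_x, and y* = 3 + 0.25·(…)/P_y.
Discretionary income = 97 − 15·2 − 3·16.4 = 17.8; x* = 15 + 0.75·17.8/2 = 21.675; y* = 3 + 0.25·17.8/16.4 = 3.2713.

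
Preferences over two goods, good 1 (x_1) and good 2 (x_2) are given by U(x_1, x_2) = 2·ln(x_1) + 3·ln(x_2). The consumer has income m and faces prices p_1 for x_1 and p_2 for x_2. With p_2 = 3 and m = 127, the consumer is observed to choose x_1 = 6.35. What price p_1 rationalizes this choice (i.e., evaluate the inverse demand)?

p_1 = 8

MU_x_1/MU_x_2 = (2·x_2)/(3·x_1); tangency sets this equal to p_1/p_2.
Rearranging, p_2·x_2 = (3/2)·p_1·x_1. Substituting into the budget gives p_1·x_1·(1 + (3/2)) = m.
Demand: x_1*(p_1,p_2,m) = 0.4·m/p_1 and x_2* = 0.6·m/p_2.
Set x_1* = 6.35 in the demand function and solve for p_1: p_1 = 8.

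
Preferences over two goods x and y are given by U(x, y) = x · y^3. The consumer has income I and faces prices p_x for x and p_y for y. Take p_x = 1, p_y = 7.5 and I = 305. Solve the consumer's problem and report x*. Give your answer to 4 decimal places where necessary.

x* = 76.25

The MRS is (1/3)·y/x. Set MRS = p_x/p_y.
So p_y·y = 3·p_x·x; combined with the budget, a share 0.25 of income goes to x.
Demand: x*(p_x,p_y,I) = 0.25·I/p_x and y* = 0.75·I/p_y.
At p_x=1, p_y=7.5, I=305: x* = 0.25·305/1 = 76.25.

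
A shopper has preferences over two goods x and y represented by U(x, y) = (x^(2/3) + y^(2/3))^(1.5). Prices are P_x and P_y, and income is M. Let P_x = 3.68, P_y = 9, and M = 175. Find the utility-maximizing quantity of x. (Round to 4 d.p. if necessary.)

MU_x ∝ x^(-1/3), MU_y ∝ y^(-1/3), so MRS = (y/x)^(1/3) = P_x/P_y.
Hence y/x = (P_x/P_y)^(1/(1/3)), i.e. raised to the 3 power.
Substitute y = (y/x)·x into the budget: x* = M/(P_x + P_y·(y/x)).
Numerically y/x = 0.068362, so x* = 175/(3.68 + 9·0.068362) = 40.7426.

x* = 40.7426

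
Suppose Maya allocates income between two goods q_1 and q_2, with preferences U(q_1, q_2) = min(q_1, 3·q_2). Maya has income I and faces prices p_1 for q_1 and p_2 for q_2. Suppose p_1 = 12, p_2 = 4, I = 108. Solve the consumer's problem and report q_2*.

q_2* = 2.7

Leontief preferences: the optimum is at the kink where q_1/3 = q_2/1, i.e. q_2 = (1/3)·q_1.
Budget: p_1·q_1 + p_2·(1/3)·q_1 = I, so (3·p_1 + p_2)·q_1 = 3·I.
Demand: q_1*(p_1,p_2,I) = 3·I/(3·p_1 + p_2), q_2* = I/(3·p_1 + p_2).
Here 3·12 + 4 = 40, giving q_2* = 2.7.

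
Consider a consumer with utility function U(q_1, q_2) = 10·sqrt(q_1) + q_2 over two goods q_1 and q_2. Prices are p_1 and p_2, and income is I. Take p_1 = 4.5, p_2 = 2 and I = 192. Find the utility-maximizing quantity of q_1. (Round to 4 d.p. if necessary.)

q_1* = 4.9383

Solve: √q_1 = 5·p_2/p_1, so q_1*(p_1,p_2) = (5·p_2/p_1)², and q_2* = (I − p_1·q_1*)/p_2.
Plugging in: q_1* = (5·2/4.5)² = 4.9383.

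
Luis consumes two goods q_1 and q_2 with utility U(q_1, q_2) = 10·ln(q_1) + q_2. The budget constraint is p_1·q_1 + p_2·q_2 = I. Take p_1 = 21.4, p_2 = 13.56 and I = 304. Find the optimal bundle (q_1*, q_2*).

Set MRS = p_1/p_2: (10/q_1)/1 = p_1/p_2.
So q_1*(p_1,p_2) = 10·p_2/p_1, independent of income; and q_2* = (I − 10·p_2)/p_2.
At the given prices: q_1* = 10·13.56/21.4 = 6.3364, and q_2* = 12.4189.

q_1* = 6.3364, q_2* = 12.4189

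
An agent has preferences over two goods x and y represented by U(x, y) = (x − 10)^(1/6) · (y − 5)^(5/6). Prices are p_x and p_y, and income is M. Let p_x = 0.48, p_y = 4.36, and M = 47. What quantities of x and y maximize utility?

x* = 17.0833, y* = 8.8991

This is Cobb-Douglas in (x−10, y−5): tangency gives 1/6·p_y·(y−5) = 5/6·p_x·(x−10).
Substituting into the budget: x* = 10 + 1/6·(M − 10·p_x − 5·p_y)/p_x, and y* = 5 + 5/6·(…)/p_y.
Discretionary income = 47 − 10·0.48 − 5·4.36 = 20.4; x* = 10 + 1/6·20.4/0.48 = 17.0833; y* = 5 + 5/6·20.4/4.36 = 8.8991.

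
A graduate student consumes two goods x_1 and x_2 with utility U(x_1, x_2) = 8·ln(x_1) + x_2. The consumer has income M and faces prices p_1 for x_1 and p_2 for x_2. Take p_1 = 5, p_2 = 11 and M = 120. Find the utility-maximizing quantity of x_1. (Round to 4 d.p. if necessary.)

MU_x_1 = 8/x_1, MU_x_2 = 1. Tangency: 8/x_1 = p_1/p_2.
So x_1*(p_1,p_2) = 8·p_2/p_1, independent of income; and x_2* = (M − 8·p_2)/p_2.
At the given prices: x_1* = 8·11/5 = 17.6.

x_1* = 17.6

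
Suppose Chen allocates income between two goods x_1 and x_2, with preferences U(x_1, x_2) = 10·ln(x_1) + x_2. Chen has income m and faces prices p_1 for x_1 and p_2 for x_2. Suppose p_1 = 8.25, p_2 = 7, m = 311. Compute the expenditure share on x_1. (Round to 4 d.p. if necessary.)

Set MRS = p_1/p_2: (10/x_1)/1 = p_1/p_2.
So x_1*(p_1,p_2) = 10·p_2/p_1, independent of income; and x_2* = (m − 10·p_2)/p_2.
At the given prices: x_1* = 10·7/8.25 = 8.4848, and x_2* = 34.4286.
Expenditure on x_1: 8.25·8.4848 = 70; share = 0.2251.

share on x_1 = 0.2251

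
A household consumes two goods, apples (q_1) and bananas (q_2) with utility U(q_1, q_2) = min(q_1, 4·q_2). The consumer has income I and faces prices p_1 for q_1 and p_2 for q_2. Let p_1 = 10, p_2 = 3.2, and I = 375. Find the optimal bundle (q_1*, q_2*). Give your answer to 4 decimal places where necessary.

q_1* = 34.7222, q_2* = 8.6806

With perfect complements, no substitution: consume in ratio q_1:q_2 = 4:1.
Budget: p_1·q_1 + p_2·(1/4)·q_1 = I, so (4·p_1 + p_2)·q_1 = 4·I.
Demand: q_1*(p_1,p_2,I) = 4·I/(4·p_1 + p_2), q_2* = I/(4·p_1 + p_2).
Here 4·10 + 3.2 = 43.2, giving q_1* = 34.7222 and q_2* = 8.6806.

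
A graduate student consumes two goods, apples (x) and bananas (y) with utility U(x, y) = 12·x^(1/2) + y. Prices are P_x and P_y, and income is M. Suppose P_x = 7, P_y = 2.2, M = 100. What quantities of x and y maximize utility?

Set MRS = P_x/P_y: 6·x^(−1/2) = P_x/P_y.
Solve: √x = 6·P_y/P_x, so x*(P_x,P_y) = (6·P_y/P_x)², and y* = (M − P_x·x*)/P_y.
Plugging in: x* = (6·2.2/7)² = 3.5559, y* = 34.1403.

x* = 3.5559, y* = 34.1403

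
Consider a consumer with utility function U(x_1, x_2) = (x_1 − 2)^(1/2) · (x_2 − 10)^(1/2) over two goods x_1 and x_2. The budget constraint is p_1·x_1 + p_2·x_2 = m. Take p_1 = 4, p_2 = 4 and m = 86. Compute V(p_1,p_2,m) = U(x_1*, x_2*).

V = 4.75

Substituting into the budget: x_1* = 2 + 0.5·(m − 2·p_1 − 10·p_2)/p_1, and x_2* = 10 + 0.5·(…)/p_2.
Discretionary income = 86 − 2·4 − 10·4 = 38; x_1* = 2 + 0.5·38/4 = 6.75; x_2* = 10 + 0.5·38/4 = 14.75.
Utility at the optimum: U(6.75, 14.75) = 4.75.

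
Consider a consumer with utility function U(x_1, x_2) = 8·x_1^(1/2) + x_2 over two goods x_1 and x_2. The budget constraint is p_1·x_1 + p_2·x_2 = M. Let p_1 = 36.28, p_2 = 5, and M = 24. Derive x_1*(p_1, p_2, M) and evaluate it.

x_1* = 0.3039

Set MRS = p_1/p_2: 4·x_1^(−1/2) = p_1/p_2.
Solve: √x_1 = 4·p_2/p_1, so x_1*(p_1,p_2) = (4·p_2/p_1)², and x_2* = (M − p_1·x_1*)/p_2.
Plugging in: x_1* = (4·5/36.28)² = 0.3039.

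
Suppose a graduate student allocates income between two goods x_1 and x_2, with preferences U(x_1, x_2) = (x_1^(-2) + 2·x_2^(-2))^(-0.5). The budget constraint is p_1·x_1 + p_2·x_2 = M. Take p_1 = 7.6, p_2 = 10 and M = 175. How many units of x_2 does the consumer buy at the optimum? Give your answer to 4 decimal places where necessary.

x_2* = 10.5358

MRS = MU_x_1/MU_x_2 = (1/2)·(x_2/x_1)^(3). Set equal to p_1/p_2.
Solve for the ratio: x_2/x_1 = [2·p_1/p_2]^(1/3).
With the ratio pinned down, the budget gives x_1* = M/(p_1 + p_2·(x_2/x_1)) and x_2* = (x_2/x_1)·x_1*.
Numerically x_2/x_1 = 1.149779, so x_1* = 175/(7.6 + 10·1.149779) = 9.1634 and x_2* = 1.149779·9.1634 = 10.5358.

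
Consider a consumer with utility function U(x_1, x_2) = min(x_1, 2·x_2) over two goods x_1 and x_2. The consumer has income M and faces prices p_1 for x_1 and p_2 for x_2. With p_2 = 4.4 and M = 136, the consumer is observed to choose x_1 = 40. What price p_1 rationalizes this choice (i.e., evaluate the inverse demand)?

p_1 = 1.2

With perfect complements, no substitution: consume in ratio x_1:x_2 = 2:1.
Budget: p_1·x_1 + p_2·(1/2)·x_1 = M, so (2·p_1 + p_2)·x_1 = 2·M.
Demand: x_1*(p_1,p_2,M) = 2·M/(2·p_1 + p_2), x_2* = M/(2·p_1 + p_2).
Set x_1* = 40 in the demand function and solve for p_1: p_1 = 1.2.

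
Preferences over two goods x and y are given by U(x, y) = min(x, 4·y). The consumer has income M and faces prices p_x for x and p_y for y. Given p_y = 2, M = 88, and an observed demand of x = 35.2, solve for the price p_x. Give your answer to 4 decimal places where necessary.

With perfect complements, no substitution: consume in ratio x:y = 4:1.
Budget: p_x·x + p_y·(1/4)·x = M, so (4·p_x + p_y)·x = 4·M.
Demand: x*(p_x,p_y,M) = 4·M/(4·p_x + p_y), y* = M/(4·p_x + p_y).
Set x* = 35.2 in the demand function and solve for p_x: p_x = 2.

p_x = 2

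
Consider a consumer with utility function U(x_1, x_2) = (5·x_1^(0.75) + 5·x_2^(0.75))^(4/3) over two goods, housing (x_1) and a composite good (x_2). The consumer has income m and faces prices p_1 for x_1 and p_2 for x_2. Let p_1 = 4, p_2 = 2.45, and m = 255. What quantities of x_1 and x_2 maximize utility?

From the CES first-order condition, (x_2/x_1)^(0.25) = p_1/p_2.
Solve for the ratio: x_2/x_1 = [p_1/p_2]^(4).
With the ratio pinned down, the budget gives x_1* = m/(p_1 + p_2·(x_2/x_1)) and x_2* = (x_2/x_1)·x_1*.
Numerically x_2/x_1 = 7.105189, so x_1* = 255/(4 + 2.45·7.105189) = 11.9116 and x_2* = 7.105189·11.9116 = 84.6341.

x_1* = 11.9116, x_2* = 84.6341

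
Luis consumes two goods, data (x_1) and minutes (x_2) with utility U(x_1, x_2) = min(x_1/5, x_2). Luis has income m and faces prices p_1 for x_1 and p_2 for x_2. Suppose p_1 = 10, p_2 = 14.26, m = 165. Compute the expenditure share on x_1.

With perfect complements, no substitution: consume in ratio x_1:x_2 = 5:1.
Budget: p_1·x_1 + p_2·(1/5)·x_1 = m, so (5·p_1 + p_2)·x_1 = 5·m.
Demand: x_1*(p_1,p_2,m) = 5·m/(5·p_1 + p_2), x_2* = m/(5·p_1 + p_2).
Here 5·10 + 14.26 = 64.26, giving x_1* = 12.8385 and x_2* = 2.5677.
Expenditure on x_1: 10·12.8385 = 128.3847; share = 0.7781.

share on x_1 = 0.7781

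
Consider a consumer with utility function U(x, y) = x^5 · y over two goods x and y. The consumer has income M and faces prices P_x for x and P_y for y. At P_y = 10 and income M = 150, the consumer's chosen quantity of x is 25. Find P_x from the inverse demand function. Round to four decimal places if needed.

P_x = 5

The MRS is 5·y/x. Set MRS = P_x/P_y.
Rearranging, P_y·y = (1/5)·P_x·x. Substituting into the budget gives P_x·x·(1 + (1/5)) = M.
Demand: x*(P_x,P_y,M) = 5/6·M/P_x and y* = 1/6·M/P_y.
Set x* = 25 in the demand function and solve for P_x: P_x = 5.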